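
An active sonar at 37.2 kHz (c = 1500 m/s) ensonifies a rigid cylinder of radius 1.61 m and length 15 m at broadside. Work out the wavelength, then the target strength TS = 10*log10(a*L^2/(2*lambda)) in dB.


Step 1: lambda = c/f = 1500/37200 = 0.04032 m
Step 2: TS = 10*log10(a*L^2/(2*lambda)) = 10*log10(1.61*15^2/(2*0.04032)) = 36.52

36.52 dB


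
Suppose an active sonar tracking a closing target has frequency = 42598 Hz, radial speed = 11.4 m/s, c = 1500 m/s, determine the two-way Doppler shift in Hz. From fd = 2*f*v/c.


fd = 2*f*v/c = 2 * 42598 * 11.4 / 1500 = 647.49

647.49 Hz


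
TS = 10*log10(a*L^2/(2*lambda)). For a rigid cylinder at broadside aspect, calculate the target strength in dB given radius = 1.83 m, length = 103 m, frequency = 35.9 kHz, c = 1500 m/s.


lambda = 1500/35900 = 0.04178 m
TS = 10*log10(1.83*103^2/(2*0.04178)) = 53.66

53.66 dB


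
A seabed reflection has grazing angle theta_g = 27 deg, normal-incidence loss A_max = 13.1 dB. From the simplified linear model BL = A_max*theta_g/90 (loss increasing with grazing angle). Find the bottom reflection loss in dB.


3.93 dB


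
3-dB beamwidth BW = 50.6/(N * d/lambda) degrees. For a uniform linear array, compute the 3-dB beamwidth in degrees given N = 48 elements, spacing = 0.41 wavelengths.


2.57 deg


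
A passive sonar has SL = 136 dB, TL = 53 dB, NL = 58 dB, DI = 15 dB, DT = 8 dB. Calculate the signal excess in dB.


32 dB


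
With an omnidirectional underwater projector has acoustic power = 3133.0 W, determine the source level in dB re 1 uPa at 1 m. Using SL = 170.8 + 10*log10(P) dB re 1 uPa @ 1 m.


SL = 170.8 + 10*log10(3133.0) = 170.8 + 34.96 = 205.76

205.76 dB


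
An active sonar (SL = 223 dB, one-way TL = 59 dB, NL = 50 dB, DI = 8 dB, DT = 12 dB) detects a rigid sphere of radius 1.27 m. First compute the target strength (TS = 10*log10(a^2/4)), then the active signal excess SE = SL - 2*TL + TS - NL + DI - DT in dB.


Step 1: TS = 10*log10(1.27^2/4) = -3.94 dB
Step 2: SE = SL - 2*TL + TS - NL + DI - DT = 223 - 2*59 + (-3.94) - 50 + 8 - 12 = 47.06

47.06 dB


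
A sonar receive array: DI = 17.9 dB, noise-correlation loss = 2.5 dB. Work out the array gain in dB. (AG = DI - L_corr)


AG = DI - L_corr = 17.9 - 2.5 = 15.4

15.4 dB


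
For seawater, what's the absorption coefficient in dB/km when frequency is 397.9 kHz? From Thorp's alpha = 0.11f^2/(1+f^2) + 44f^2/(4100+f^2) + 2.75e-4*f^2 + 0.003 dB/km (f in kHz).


86.542 dB/km


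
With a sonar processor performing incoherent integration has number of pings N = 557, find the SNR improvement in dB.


Gain = 5*log10(557) = 13.73

13.73 dB


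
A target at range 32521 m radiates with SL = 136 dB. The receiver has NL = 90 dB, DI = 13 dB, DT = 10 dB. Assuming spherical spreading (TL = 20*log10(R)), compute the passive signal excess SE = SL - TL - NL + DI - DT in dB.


-41.24 dB


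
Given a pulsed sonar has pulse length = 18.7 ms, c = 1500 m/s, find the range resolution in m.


dR = c*tau/2 = 1500 * 18.7e-3 / 2 = 14.025

14.025 m


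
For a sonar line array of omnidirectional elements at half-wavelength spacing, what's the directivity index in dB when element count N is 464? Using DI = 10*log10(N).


DI = 10*log10(464) = 26.67

26.67 dB


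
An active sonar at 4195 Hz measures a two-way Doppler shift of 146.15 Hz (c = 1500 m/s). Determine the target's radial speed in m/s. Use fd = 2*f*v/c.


From fd = 2*f*v/c, v = c*fd/(2*f) = 1500 * 146.15 / (2*4195) = 26.13

26.13 m/s


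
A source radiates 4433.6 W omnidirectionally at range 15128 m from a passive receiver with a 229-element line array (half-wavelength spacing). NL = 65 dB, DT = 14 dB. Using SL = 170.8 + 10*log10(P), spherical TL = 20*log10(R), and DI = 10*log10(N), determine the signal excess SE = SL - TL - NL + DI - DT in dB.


Step 1: SL = 170.8 + 10*log10(4433.6) = 207.27 dB
Step 2: TL = 20*log10(15128) = 83.6 dB
Step 3: DI = 10*log10(229) = 23.6 dB
Step 4: SE = SL - TL - NL + DI - DT = 207.27 - 83.6 - 65 + 23.6 - 14 = 68.27

68.27 dB


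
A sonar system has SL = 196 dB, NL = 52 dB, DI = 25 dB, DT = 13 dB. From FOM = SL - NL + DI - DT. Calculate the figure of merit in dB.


FOM = SL - NL + DI - DT = 196 - 52 + 25 - 13 = 156

156 dB


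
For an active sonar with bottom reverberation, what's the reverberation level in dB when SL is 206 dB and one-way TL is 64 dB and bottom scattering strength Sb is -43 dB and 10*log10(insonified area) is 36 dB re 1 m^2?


RL = SL - 2*TL + Sb + 10*log10(A) = 206 - 2*64 + (-43) + 36 = 71

71 dB


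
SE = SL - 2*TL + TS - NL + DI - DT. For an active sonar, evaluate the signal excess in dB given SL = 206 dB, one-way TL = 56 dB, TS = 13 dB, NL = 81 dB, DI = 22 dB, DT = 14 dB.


34 dB


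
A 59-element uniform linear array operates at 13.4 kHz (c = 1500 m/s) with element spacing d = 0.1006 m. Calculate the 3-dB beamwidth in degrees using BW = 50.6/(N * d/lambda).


0.95 deg


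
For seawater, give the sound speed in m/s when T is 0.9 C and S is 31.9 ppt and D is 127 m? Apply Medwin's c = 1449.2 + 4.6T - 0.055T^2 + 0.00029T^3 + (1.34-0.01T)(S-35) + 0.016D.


1451.2 m/s


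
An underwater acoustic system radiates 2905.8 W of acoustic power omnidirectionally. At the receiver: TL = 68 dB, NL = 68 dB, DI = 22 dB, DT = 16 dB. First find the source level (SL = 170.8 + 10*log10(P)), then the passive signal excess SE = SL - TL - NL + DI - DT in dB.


Step 1: SL = 170.8 + 10*log10(2905.8) = 205.43 dB
Step 2: SE = SL - TL - NL + DI - DT = 205.43 - 68 - 68 + 22 - 16 = 75.43

75.43 dB


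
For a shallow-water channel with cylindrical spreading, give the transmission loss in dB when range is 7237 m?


TL = 10*log10(7237) = 38.6

38.6 dB


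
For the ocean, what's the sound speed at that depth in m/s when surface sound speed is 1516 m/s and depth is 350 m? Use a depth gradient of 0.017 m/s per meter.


1521.95 m/s


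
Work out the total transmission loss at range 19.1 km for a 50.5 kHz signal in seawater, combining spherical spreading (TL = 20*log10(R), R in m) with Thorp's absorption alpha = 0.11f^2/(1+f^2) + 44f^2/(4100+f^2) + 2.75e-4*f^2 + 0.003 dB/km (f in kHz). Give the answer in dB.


Step 1 (Thorp): alpha = 0.11*2550.25/(1+2550.25) + 44*2550.25/(4100+2550.25) + 2.75e-4*2550.25 + 0.003 = 17.6875 dB/km
Step 2: TL_spread = 20*log10(19100) = 85.62 dB
Step 3: TL_abs = alpha*R = 17.6875 * 19.1 = 337.83 dB
Step 4: TL_total = 85.62 + 337.83 = 423.45

423.45 dB


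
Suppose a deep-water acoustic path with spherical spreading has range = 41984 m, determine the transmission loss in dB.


TL = 20*log10(41984) = 92.46

92.46 dB


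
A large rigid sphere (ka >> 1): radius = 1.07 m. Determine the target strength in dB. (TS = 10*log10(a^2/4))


-5.43 dB


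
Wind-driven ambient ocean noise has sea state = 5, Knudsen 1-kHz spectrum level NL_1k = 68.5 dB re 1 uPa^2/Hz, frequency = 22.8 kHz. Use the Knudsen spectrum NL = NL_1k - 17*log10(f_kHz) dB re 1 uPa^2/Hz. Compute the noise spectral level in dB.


NL = NL_1k - 17*log10(f_kHz) = 68.5 - 17*log10(22.8) = 68.5 - (23.08) = 45.42

45.42 dB


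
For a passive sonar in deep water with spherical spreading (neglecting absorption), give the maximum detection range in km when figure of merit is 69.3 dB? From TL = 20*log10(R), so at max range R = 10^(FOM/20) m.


2.92 km


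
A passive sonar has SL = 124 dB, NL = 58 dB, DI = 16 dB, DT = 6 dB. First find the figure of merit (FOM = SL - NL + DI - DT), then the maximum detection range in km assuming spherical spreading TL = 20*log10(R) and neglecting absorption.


Step 1: FOM = SL - NL + DI - DT = 124 - 58 + 16 - 6 = 76 dB
Step 2: at max range FOM = TL = 20*log10(R), so R = 10^(76/20) = 6309.57 m = 6.31 km

6.31 km


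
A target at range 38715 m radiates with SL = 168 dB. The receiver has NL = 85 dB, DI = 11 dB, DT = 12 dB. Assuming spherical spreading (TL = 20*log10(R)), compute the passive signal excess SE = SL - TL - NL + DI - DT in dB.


-9.76 dB


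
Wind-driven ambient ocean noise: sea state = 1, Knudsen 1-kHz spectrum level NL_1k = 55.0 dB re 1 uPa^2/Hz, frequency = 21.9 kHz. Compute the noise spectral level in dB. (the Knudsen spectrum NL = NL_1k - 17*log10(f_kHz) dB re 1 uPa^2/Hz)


NL = NL_1k - 17*log10(f_kHz) = 55.0 - 17*log10(21.9) = 55.0 - (22.79) = 32.21

32.21 dB


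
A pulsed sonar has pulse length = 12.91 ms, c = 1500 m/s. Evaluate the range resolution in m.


dR = c*tau/2 = 1500 * 12.91e-3 / 2 = 9.6825

9.6825 m


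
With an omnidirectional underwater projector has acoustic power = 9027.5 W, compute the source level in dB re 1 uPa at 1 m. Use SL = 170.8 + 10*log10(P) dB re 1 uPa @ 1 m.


SL = 170.8 + 10*log10(9027.5) = 170.8 + 39.56 = 210.36

210.36 dB


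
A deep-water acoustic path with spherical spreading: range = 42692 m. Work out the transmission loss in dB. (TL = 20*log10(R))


92.61 dB


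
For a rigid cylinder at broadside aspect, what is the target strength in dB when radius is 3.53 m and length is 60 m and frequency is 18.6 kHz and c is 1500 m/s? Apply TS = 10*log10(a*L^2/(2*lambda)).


48.96 dB


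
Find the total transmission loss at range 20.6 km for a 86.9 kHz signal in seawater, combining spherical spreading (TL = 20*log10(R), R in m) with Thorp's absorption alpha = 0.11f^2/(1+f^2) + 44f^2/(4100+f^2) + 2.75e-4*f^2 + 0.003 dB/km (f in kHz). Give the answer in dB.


Step 1 (Thorp): alpha = 0.11*7551.61/(1+7551.61) + 44*7551.61/(4100+7551.61) + 2.75e-4*7551.61 + 0.003 = 30.7068 dB/km
Step 2: TL_spread = 20*log10(20600) = 86.28 dB
Step 3: TL_abs = alpha*R = 30.7068 * 20.6 = 632.56 dB
Step 4: TL_total = 86.28 + 632.56 = 718.84

718.84 dB


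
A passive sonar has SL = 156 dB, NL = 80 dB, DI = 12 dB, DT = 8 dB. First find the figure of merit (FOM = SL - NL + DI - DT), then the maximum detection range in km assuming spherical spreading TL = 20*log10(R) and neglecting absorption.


Step 1: FOM = SL - NL + DI - DT = 156 - 80 + 12 - 8 = 80 dB
Step 2: at max range FOM = TL = 20*log10(R), so R = 10^(80/20) = 10000.0 m = 10.0 km

10.0 km


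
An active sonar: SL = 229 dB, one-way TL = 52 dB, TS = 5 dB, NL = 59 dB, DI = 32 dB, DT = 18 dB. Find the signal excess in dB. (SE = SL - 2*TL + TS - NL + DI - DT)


85 dB


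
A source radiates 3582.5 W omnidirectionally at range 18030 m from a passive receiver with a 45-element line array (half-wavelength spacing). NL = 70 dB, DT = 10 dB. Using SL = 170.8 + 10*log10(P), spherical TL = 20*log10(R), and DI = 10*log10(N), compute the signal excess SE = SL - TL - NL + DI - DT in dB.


57.75 dB


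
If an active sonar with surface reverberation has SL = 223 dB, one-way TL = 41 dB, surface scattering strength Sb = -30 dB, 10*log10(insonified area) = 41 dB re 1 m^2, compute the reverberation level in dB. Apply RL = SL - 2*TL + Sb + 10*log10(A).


RL = SL - 2*TL + Sb + 10*log10(A) = 223 - 2*41 + (-30) + 41 = 152

152 dB


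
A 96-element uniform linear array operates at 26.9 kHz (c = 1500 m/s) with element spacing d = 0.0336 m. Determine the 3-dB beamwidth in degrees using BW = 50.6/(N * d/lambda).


Step 1: lambda = 1500/26900 = 0.05576 m
Step 2: d/lambda = 0.0336/0.05576 = 0.6026
Step 3: BW = 50.6/(N * d/lambda) = 50.6/(96 * 0.6026) = 0.87

0.87 deg


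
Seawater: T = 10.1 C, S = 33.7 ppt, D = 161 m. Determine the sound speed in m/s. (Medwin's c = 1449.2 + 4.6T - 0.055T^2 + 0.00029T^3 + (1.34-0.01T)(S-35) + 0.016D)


1491.31 m/s


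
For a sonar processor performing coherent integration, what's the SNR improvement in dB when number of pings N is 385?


Gain = 10*log10(385) = 25.85

25.85 dB


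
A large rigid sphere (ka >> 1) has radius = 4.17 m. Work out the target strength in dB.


TS = 10*log10(4.17^2 / 4) = 10*log10(4.347225) = 6.38

6.38 dB


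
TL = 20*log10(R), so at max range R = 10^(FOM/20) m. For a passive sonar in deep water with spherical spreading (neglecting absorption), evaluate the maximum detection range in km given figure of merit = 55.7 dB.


0.61 km


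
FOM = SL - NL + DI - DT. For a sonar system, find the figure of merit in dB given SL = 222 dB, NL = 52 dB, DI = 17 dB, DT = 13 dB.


FOM = SL - NL + DI - DT = 222 - 52 + 17 - 13 = 174

174 dB


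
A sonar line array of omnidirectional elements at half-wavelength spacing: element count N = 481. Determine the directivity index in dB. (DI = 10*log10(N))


DI = 10*log10(481) = 26.82

26.82 dB


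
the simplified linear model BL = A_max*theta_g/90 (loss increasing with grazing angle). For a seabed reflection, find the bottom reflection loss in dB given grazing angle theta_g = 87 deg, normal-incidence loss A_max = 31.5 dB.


30.45 dB


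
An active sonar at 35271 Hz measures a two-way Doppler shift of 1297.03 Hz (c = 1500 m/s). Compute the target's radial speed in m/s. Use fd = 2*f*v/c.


27.58 m/s


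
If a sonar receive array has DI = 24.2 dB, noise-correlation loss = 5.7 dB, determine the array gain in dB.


18.5 dB


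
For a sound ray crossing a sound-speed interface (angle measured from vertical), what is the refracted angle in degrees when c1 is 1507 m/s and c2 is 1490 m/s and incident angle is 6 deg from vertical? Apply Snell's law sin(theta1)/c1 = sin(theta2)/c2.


sin(theta2) = (c2/c1)*sin(theta1) = (1490/1507)*sin(6 deg) = 0.10335
theta2 = arcsin(0.10335) = 5.93

5.93 deg


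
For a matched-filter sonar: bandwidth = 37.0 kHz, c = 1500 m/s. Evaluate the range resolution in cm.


dR = c/(2*BW) = 1500 / (2 * 37.0e3) = 0.0203 m = 2.03 cm

2.03 cm


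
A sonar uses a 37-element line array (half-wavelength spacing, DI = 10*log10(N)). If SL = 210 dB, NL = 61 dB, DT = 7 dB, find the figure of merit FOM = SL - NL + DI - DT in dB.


Step 1: DI = 10*log10(37) = 15.68 dB
Step 2: FOM = SL - NL + DI - DT = 210 - 61 + 15.68 - 7 = 157.68

157.68 dB


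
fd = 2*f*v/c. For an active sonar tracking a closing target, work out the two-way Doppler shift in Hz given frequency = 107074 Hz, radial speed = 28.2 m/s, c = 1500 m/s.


fd = 2*f*v/c = 2 * 107074 * 28.2 / 1500 = 4025.98

4025.98 Hz


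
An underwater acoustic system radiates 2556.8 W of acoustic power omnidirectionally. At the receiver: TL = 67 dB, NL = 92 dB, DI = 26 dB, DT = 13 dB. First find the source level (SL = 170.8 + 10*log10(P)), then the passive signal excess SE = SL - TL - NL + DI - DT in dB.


Step 1: SL = 170.8 + 10*log10(2556.8) = 204.88 dB
Step 2: SE = SL - TL - NL + DI - DT = 204.88 - 67 - 92 + 26 - 13 = 58.88

58.88 dB


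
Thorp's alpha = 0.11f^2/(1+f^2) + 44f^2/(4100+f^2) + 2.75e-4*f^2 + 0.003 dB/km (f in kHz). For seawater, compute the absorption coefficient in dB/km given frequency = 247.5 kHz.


f^2 = 61256.25
alpha = 0.11*61256.25/(1+61256.25) + 44*61256.25/(4100+61256.25) + 2.75e-4*61256.25 + 0.003 = 58.198

58.198 dB/km


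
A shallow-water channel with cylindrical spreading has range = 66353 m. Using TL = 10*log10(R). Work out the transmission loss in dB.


TL = 10*log10(66353) = 48.22

48.22 dB


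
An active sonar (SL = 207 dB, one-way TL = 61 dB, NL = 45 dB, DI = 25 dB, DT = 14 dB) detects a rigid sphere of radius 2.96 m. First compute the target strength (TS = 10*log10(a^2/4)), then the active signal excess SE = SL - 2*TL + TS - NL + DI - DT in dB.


Step 1: TS = 10*log10(2.96^2/4) = 3.41 dB
Step 2: SE = SL - 2*TL + TS - NL + DI - DT = 207 - 2*61 + (3.41) - 45 + 25 - 14 = 54.41

54.41 dB


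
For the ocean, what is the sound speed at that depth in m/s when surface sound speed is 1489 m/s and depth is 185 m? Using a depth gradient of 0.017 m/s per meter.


c = 1489 + 0.017 * 185 = 1492.145

1492.145 m/s


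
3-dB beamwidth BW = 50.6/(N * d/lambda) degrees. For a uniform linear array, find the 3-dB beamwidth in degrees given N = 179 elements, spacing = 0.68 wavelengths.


0.42 deg


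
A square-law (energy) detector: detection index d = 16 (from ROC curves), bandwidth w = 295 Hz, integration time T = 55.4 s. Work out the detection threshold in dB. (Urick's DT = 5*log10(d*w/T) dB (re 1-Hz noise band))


9.65 dB


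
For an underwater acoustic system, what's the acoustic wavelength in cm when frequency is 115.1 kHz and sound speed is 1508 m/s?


lambda = c/f = 1508 / 115100 = 0.0131 m = 1.31 cm

1.31 cm


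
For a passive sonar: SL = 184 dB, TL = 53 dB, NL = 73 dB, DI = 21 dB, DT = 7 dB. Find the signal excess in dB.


SE = SL - TL - NL + DI - DT = 184 - 53 - 73 + 21 - 7 = 72

72 dB


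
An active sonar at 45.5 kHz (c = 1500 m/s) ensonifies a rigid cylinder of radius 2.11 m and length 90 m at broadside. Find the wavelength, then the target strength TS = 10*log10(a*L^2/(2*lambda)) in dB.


Step 1: lambda = c/f = 1500/45500 = 0.03297 m
Step 2: TS = 10*log10(a*L^2/(2*lambda)) = 10*log10(2.11*90^2/(2*0.03297)) = 54.14

54.14 dB


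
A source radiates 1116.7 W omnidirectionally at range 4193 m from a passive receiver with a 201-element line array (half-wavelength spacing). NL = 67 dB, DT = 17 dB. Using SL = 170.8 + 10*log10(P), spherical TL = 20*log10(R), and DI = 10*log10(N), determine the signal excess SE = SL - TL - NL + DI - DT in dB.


Step 1: SL = 170.8 + 10*log10(1116.7) = 201.28 dB
Step 2: TL = 20*log10(4193) = 72.45 dB
Step 3: DI = 10*log10(201) = 23.03 dB
Step 4: SE = SL - TL - NL + DI - DT = 201.28 - 72.45 - 67 + 23.03 - 17 = 67.86

67.86 dB


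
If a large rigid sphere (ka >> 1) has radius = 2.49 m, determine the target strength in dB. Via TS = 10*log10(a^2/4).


TS = 10*log10(2.49^2 / 4) = 10*log10(1.550025) = 1.9

1.9 dB


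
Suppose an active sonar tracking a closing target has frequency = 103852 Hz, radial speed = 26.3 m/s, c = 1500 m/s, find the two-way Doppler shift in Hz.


3641.74 Hz


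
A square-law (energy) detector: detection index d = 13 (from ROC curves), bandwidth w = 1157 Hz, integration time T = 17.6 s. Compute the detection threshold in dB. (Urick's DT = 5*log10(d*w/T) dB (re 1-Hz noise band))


14.66 dB


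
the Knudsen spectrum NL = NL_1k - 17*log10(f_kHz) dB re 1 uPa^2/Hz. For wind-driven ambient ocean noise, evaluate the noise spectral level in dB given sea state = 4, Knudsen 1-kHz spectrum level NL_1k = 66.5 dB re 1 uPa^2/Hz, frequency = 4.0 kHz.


NL = NL_1k - 17*log10(f_kHz) = 66.5 - 17*log10(4.0) = 66.5 - (10.24) = 56.26

56.26 dB


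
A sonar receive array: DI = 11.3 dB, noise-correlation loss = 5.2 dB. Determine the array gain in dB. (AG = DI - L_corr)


6.1 dB


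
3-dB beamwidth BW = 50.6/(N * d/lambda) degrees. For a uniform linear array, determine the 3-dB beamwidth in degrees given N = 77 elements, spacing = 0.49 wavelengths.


1.34 deg


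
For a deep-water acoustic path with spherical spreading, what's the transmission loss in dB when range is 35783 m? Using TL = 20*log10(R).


TL = 20*log10(35783) = 91.07

91.07 dB


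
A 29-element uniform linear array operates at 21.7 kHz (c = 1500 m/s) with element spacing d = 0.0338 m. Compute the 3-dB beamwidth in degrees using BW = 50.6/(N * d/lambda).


Step 1: lambda = 1500/21700 = 0.06912 m
Step 2: d/lambda = 0.0338/0.06912 = 0.489
Step 3: BW = 50.6/(N * d/lambda) = 50.6/(29 * 0.489) = 3.57

3.57 deg


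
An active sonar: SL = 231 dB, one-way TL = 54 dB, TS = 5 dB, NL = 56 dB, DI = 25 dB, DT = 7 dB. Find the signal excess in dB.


SE = SL - 2*TL + TS - NL + DI - DT = 231 - 2*54 + (5) - 56 + 25 - 7 = 90

90 dB


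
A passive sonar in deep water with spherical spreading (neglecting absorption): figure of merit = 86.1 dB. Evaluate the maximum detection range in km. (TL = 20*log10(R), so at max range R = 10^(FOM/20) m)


At max range FOM = TL, so 20*log10(R) = 86.1
R = 10^(86.1/20) = 20183.66 m = 20.18 km

20.18 km


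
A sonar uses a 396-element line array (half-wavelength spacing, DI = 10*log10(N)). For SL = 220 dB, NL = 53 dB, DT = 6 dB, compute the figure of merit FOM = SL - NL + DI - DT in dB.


Step 1: DI = 10*log10(396) = 25.98 dB
Step 2: FOM = SL - NL + DI - DT = 220 - 53 + 25.98 - 6 = 186.98

186.98 dB


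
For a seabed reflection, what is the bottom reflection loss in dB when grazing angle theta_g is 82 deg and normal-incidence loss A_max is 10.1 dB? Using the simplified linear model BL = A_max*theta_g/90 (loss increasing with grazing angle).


BL = A_max * theta_g / 90 = 10.1 * 82 / 90 = 9.2

9.2 dB


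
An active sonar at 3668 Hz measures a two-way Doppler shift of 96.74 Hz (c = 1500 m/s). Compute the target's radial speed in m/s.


19.78 m/s


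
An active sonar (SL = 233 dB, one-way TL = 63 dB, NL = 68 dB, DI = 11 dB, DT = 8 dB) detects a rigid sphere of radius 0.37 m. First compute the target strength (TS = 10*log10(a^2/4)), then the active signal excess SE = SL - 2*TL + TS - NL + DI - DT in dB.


Step 1: TS = 10*log10(0.37^2/4) = -14.66 dB
Step 2: SE = SL - 2*TL + TS - NL + DI - DT = 233 - 2*63 + (-14.66) - 68 + 11 - 8 = 27.34

27.34 dB


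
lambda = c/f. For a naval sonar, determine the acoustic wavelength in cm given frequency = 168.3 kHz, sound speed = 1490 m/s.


lambda = c/f = 1490 / 168300 = 0.0089 m = 0.89 cm

0.89 cm


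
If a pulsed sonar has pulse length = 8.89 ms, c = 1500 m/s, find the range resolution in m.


dR = c*tau/2 = 1500 * 8.89e-3 / 2 = 6.6675

6.6675 m


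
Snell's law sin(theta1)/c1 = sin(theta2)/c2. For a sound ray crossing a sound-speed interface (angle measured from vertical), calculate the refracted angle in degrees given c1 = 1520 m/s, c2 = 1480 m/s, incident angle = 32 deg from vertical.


sin(theta2) = (c2/c1)*sin(theta1) = (1480/1520)*sin(32 deg) = 0.51597
theta2 = arcsin(0.51597) = 31.06

31.06 deg


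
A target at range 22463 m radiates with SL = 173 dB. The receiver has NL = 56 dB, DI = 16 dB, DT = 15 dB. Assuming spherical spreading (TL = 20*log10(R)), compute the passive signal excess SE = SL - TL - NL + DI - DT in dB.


Step 1: TL = 20*log10(22463) = 87.03 dB
Step 2: SE = 173 - 87.03 - 56 + 16 - 15 = 30.97

30.97 dB


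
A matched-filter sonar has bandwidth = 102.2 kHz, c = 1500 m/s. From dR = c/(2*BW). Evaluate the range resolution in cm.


dR = c/(2*BW) = 1500 / (2 * 102.2e3) = 0.0073 m = 0.73 cm

0.73 cm


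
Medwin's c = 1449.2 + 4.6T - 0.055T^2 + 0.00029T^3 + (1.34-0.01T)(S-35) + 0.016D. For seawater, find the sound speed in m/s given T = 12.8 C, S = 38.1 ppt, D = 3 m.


1503.48 m/s


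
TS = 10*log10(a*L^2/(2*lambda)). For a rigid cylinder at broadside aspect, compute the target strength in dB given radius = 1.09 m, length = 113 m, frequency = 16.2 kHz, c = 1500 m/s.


lambda = 1500/16200 = 0.09259 m
TS = 10*log10(1.09*113^2/(2*0.09259)) = 48.76

48.76 dB


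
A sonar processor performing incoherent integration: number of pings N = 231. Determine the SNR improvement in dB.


Gain = 5*log10(231) = 11.82

11.82 dB


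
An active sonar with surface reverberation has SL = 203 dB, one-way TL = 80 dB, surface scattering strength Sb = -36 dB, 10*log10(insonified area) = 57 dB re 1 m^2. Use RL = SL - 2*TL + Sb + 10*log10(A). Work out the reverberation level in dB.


RL = SL - 2*TL + Sb + 10*log10(A) = 203 - 2*80 + (-36) + 57 = 64

64 dB


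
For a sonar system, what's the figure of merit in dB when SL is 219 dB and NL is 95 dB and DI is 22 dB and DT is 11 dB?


FOM = SL - NL + DI - DT = 219 - 95 + 22 - 11 = 135

135 dB


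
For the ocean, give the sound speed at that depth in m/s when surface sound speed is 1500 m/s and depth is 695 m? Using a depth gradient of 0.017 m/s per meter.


1511.815 m/s


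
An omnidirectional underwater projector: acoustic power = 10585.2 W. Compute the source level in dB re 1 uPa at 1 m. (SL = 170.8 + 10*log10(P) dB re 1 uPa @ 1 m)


211.05 dB


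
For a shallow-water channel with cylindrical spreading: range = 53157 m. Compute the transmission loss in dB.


TL = 10*log10(53157) = 47.26

47.26 dB


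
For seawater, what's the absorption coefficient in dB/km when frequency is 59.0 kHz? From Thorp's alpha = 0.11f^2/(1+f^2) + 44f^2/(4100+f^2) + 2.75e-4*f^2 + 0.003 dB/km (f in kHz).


f^2 = 3481.0
alpha = 0.11*3481.0/(1+3481.0) + 44*3481.0/(4100+3481.0) + 2.75e-4*3481.0 + 0.003 = 21.274

21.274 dB/km


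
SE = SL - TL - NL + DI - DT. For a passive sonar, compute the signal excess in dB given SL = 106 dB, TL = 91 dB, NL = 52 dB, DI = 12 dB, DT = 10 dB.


-35 dB


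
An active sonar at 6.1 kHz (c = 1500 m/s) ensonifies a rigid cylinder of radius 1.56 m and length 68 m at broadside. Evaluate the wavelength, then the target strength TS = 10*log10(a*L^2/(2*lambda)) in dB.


Step 1: lambda = c/f = 1500/6100 = 0.2459 m
Step 2: TS = 10*log10(a*L^2/(2*lambda)) = 10*log10(1.56*68^2/(2*0.2459)) = 41.66

41.66 dB


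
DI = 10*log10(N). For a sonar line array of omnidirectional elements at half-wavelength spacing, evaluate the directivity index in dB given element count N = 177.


DI = 10*log10(177) = 22.48

22.48 dB


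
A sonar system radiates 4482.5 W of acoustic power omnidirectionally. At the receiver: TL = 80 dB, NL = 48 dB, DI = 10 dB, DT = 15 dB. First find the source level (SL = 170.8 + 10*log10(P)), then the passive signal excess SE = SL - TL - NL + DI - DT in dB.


Step 1: SL = 170.8 + 10*log10(4482.5) = 207.32 dB
Step 2: SE = SL - TL - NL + DI - DT = 207.32 - 80 - 48 + 10 - 15 = 74.32

74.32 dB


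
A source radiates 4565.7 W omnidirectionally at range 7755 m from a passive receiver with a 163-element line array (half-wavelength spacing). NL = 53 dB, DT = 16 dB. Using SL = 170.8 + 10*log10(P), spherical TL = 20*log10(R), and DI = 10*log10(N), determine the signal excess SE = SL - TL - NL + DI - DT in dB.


Step 1: SL = 170.8 + 10*log10(4565.7) = 207.4 dB
Step 2: TL = 20*log10(7755) = 77.79 dB
Step 3: DI = 10*log10(163) = 22.12 dB
Step 4: SE = SL - TL - NL + DI - DT = 207.4 - 77.79 - 53 + 22.12 - 16 = 82.73

82.73 dB


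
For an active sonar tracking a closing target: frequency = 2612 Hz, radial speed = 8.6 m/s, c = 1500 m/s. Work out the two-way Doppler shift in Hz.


fd = 2*f*v/c = 2 * 2612 * 8.6 / 1500 = 29.95

29.95 Hz


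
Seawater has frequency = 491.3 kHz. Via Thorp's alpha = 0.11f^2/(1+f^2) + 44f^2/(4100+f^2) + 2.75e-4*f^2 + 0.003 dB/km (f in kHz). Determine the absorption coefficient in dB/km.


f^2 = 241375.69
alpha = 0.11*241375.69/(1+241375.69) + 44*241375.69/(4100+241375.69) + 2.75e-4*241375.69 + 0.003 = 109.756

109.756 dB/km


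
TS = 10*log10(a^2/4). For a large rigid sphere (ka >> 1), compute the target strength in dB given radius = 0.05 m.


TS = 10*log10(0.05^2 / 4) = 10*log10(0.000625) = -32.04

-32.04 dB


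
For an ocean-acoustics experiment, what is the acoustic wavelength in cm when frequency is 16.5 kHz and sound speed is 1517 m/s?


lambda = c/f = 1517 / 16500 = 0.0919 m = 9.19 cm

9.19 cm


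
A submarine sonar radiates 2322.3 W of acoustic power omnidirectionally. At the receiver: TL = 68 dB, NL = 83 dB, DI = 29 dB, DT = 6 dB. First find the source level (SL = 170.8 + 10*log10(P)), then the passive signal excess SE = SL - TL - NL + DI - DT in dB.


Step 1: SL = 170.8 + 10*log10(2322.3) = 204.46 dB
Step 2: SE = SL - TL - NL + DI - DT = 204.46 - 68 - 83 + 29 - 6 = 76.46

76.46 dB


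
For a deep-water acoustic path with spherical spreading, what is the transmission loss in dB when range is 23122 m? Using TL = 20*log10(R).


TL = 20*log10(23122) = 87.28

87.28 dB


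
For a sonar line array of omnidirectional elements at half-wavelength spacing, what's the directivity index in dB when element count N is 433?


DI = 10*log10(433) = 26.36

26.36 dB


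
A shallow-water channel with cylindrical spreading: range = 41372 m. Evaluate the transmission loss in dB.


46.17 dB


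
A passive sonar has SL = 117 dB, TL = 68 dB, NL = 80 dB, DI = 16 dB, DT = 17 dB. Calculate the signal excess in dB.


SE = SL - TL - NL + DI - DT = 117 - 68 - 80 + 16 - 17 = -32

-32 dB


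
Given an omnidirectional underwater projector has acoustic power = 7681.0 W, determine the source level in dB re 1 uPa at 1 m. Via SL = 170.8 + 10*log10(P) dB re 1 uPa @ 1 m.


209.65 dB


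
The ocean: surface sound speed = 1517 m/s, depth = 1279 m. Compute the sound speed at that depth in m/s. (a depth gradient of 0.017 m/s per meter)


c = 1517 + 0.017 * 1279 = 1538.743

1538.743 m/s


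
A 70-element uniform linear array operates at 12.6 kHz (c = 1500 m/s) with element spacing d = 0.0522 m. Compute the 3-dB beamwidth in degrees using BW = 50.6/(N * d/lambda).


1.65 deg


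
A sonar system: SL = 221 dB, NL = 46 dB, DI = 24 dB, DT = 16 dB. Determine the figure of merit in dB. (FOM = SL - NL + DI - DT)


183 dB


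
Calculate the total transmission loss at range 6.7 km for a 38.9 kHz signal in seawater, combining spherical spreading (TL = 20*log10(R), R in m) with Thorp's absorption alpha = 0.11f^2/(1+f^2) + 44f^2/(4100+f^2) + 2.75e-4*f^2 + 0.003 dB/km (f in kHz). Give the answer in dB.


Step 1 (Thorp): alpha = 0.11*1513.21/(1+1513.21) + 44*1513.21/(4100+1513.21) + 2.75e-4*1513.21 + 0.003 = 12.3906 dB/km
Step 2: TL_spread = 20*log10(6700) = 76.52 dB
Step 3: TL_abs = alpha*R = 12.3906 * 6.7 = 83.02 dB
Step 4: TL_total = 76.52 + 83.02 = 159.54

159.54 dB


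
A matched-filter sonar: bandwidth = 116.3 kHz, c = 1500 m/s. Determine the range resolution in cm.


0.64 cm


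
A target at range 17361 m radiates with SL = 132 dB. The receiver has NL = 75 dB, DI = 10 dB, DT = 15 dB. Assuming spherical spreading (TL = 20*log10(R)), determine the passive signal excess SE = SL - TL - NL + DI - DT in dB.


Step 1: TL = 20*log10(17361) = 84.79 dB
Step 2: SE = 132 - 84.79 - 75 + 10 - 15 = -32.79

-32.79 dB


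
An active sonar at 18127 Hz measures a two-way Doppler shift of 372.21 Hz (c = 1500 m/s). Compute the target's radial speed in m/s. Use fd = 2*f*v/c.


From fd = 2*f*v/c, v = c*fd/(2*f) = 1500 * 372.21 / (2*18127) = 15.4

15.4 m/s


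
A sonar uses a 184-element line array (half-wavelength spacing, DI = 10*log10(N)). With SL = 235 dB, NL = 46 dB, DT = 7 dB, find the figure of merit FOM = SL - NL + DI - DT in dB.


Step 1: DI = 10*log10(184) = 22.65 dB
Step 2: FOM = SL - NL + DI - DT = 235 - 46 + 22.65 - 7 = 204.65

204.65 dB


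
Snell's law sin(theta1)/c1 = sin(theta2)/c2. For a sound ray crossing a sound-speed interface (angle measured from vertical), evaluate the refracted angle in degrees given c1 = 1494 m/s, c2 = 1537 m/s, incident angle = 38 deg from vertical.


39.3 deg


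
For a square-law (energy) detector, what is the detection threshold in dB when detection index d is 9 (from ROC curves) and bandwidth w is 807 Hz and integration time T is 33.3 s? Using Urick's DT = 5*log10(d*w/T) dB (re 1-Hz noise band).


DT = 5*log10(d*w/T) = 5*log10(9 * 807 / 33.3) = 5*log10(218.11) = 11.69

11.69 dB


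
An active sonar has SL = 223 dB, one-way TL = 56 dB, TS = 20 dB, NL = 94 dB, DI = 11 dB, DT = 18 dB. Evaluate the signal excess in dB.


SE = SL - 2*TL + TS - NL + DI - DT = 223 - 2*56 + (20) - 94 + 11 - 18 = 30

30 dB


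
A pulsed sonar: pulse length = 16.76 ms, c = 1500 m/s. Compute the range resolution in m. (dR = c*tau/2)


12.57 m


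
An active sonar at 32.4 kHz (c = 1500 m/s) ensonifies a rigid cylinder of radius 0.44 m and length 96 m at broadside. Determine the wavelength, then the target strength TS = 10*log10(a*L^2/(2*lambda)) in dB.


Step 1: lambda = c/f = 1500/32400 = 0.0463 m
Step 2: TS = 10*log10(a*L^2/(2*lambda)) = 10*log10(0.44*96^2/(2*0.0463)) = 46.41

46.41 dB


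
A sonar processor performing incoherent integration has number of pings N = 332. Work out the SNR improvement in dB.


Gain = 5*log10(332) = 12.61

12.61 dB


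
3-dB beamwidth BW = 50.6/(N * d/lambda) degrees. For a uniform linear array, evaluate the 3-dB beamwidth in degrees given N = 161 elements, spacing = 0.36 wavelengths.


BW = 50.6 / (161 * 0.36) = 50.6 / 57.96 = 0.87

0.87 deg


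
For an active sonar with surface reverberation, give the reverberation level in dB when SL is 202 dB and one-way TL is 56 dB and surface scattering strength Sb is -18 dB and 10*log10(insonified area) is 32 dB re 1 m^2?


RL = SL - 2*TL + Sb + 10*log10(A) = 202 - 2*56 + (-18) + 32 = 104

104 dB


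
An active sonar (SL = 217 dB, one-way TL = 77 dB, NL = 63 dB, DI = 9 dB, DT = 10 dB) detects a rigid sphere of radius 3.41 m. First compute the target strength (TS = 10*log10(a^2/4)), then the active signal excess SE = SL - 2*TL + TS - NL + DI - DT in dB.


Step 1: TS = 10*log10(3.41^2/4) = 4.63 dB
Step 2: SE = SL - 2*TL + TS - NL + DI - DT = 217 - 2*77 + (4.63) - 63 + 9 - 10 = 3.63

3.63 dB


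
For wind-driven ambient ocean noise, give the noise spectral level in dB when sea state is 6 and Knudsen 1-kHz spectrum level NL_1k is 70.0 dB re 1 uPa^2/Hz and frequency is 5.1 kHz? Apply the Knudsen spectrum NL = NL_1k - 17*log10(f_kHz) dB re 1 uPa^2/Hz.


NL = NL_1k - 17*log10(f_kHz) = 70.0 - 17*log10(5.1) = 70.0 - (12.03) = 57.97

57.97 dB


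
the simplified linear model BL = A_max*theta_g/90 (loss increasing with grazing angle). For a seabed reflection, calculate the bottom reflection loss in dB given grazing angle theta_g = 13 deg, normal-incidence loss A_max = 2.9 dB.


BL = A_max * theta_g / 90 = 2.9 * 13 / 90 = 0.42

0.42 dB


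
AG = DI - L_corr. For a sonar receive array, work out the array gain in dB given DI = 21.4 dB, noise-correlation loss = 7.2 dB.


AG = DI - L_corr = 21.4 - 7.2 = 14.2

14.2 dB


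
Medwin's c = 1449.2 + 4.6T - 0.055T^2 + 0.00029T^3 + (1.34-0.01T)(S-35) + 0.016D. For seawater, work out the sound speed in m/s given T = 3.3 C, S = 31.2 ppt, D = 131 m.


1460.92 m/s


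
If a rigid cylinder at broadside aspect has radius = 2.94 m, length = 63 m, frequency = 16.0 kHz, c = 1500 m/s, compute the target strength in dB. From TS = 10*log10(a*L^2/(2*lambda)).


lambda = 1500/16000 = 0.09375 m
TS = 10*log10(2.94*63^2/(2*0.09375)) = 47.94

47.94 dB


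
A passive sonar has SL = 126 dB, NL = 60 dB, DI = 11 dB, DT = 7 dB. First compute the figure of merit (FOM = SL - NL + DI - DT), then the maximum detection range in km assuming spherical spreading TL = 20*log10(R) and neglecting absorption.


Step 1: FOM = SL - NL + DI - DT = 126 - 60 + 11 - 7 = 70 dB
Step 2: at max range FOM = TL = 20*log10(R), so R = 10^(70/20) = 3162.28 m = 3.16 km

3.16 km


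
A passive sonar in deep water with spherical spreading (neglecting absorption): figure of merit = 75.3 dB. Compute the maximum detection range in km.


At max range FOM = TL, so 20*log10(R) = 75.3
R = 10^(75.3/20) = 5821.03 m = 5.82 km

5.82 km


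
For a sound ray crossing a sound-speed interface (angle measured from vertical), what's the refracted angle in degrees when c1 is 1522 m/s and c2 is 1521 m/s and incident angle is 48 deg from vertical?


sin(theta2) = (c2/c1)*sin(theta1) = (1521/1522)*sin(48 deg) = 0.74266
theta2 = arcsin(0.74266) = 47.96

47.96 deg


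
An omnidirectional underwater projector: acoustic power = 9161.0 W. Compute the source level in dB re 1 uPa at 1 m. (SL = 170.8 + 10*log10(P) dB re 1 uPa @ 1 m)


210.42 dB


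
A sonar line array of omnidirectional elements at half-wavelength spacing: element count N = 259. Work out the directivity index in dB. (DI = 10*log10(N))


DI = 10*log10(259) = 24.13

24.13 dB


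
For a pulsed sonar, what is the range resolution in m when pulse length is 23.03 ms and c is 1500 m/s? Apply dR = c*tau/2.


17.2725 m


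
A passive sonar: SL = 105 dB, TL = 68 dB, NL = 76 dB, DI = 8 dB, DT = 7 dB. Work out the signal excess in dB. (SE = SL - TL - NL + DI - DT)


-38 dB


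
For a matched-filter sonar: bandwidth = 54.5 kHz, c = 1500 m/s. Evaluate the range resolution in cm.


dR = c/(2*BW) = 1500 / (2 * 54.5e3) = 0.0138 m = 1.38 cm

1.38 cm


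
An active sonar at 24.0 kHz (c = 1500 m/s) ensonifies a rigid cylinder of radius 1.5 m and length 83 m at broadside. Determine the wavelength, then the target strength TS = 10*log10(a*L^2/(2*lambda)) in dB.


Step 1: lambda = c/f = 1500/24000 = 0.0625 m
Step 2: TS = 10*log10(a*L^2/(2*lambda)) = 10*log10(1.5*83^2/(2*0.0625)) = 49.17

49.17 dB


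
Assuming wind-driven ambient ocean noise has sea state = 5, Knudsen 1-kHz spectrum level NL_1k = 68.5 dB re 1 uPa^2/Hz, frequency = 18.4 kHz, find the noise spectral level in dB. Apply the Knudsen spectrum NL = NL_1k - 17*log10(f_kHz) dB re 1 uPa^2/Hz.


NL = NL_1k - 17*log10(f_kHz) = 68.5 - 17*log10(18.4) = 68.5 - (21.5) = 47.0

47.0 dB


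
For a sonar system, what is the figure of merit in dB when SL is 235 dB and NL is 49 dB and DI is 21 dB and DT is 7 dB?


FOM = SL - NL + DI - DT = 235 - 49 + 21 - 7 = 200

200 dB


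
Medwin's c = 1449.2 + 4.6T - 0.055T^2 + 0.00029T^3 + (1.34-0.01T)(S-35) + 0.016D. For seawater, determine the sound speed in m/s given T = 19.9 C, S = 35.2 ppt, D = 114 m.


c = 1449.2 + 4.6*19.9 - 0.055*19.9^2 + 0.00029*19.9^3 + (1.34 - 0.01*19.9)*(35.2 - 35) + 0.016*114 = 1523.3

1523.3 m/s


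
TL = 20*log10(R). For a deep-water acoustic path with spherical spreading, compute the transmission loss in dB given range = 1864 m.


TL = 20*log10(1864) = 65.41

65.41 dB


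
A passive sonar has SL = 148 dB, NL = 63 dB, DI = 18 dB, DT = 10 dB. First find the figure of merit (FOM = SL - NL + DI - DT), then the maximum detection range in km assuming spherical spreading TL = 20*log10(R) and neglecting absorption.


Step 1: FOM = SL - NL + DI - DT = 148 - 63 + 18 - 10 = 93 dB
Step 2: at max range FOM = TL = 20*log10(R), so R = 10^(93/20) = 44668.36 m = 44.67 km

44.67 km


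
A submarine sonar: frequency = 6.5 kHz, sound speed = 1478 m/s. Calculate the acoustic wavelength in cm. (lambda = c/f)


lambda = c/f = 1478 / 6500 = 0.2274 m = 22.74 cm

22.74 cm


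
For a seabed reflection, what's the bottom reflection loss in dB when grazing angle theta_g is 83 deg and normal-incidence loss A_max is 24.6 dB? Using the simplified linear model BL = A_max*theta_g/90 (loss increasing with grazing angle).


22.69 dB


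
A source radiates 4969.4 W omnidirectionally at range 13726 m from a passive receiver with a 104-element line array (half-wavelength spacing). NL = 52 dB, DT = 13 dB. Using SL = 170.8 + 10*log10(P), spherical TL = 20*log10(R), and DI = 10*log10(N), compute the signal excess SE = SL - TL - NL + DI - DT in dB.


Step 1: SL = 170.8 + 10*log10(4969.4) = 207.76 dB
Step 2: TL = 20*log10(13726) = 82.75 dB
Step 3: DI = 10*log10(104) = 20.17 dB
Step 4: SE = SL - TL - NL + DI - DT = 207.76 - 82.75 - 52 + 20.17 - 13 = 80.18

80.18 dB


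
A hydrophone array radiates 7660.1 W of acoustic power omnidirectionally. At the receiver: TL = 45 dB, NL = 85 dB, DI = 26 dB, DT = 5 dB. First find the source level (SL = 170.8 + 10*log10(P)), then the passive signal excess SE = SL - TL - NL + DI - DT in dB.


Step 1: SL = 170.8 + 10*log10(7660.1) = 209.64 dB
Step 2: SE = SL - TL - NL + DI - DT = 209.64 - 45 - 85 + 26 - 5 = 100.64

100.64 dB


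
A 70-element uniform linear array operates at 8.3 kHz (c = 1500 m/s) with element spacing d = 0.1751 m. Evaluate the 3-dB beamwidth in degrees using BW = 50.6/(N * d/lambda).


0.75 deg


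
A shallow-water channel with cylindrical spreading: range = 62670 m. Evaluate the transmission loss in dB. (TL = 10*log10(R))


TL = 10*log10(62670) = 47.97

47.97 dB


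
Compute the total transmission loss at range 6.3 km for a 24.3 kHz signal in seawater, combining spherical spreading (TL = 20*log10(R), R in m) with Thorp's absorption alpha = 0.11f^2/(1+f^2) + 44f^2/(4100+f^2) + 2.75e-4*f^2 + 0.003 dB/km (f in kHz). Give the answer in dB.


Step 1 (Thorp): alpha = 0.11*590.49/(1+590.49) + 44*590.49/(4100+590.49) + 2.75e-4*590.49 + 0.003 = 5.8144 dB/km
Step 2: TL_spread = 20*log10(6300) = 75.99 dB
Step 3: TL_abs = alpha*R = 5.8144 * 6.3 = 36.63 dB
Step 4: TL_total = 75.99 + 36.63 = 112.62

112.62 dB
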